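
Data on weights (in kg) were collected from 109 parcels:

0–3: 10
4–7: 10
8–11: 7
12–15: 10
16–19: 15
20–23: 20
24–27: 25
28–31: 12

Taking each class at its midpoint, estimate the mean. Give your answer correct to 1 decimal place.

17.9

Midpoints: 1.5, 5.5, 9.5, 13.5, 17.5, 21.5, 25.5, 29.5
Σfm = 10×1.5 + 10×5.5 + 7×9.5 + 10×13.5 + 15×17.5 + 20×21.5 + 25×25.5 + 12×29.5 = 1955.5
n = Σf = 109
Mean = 1955.5 / 109 = 17.9404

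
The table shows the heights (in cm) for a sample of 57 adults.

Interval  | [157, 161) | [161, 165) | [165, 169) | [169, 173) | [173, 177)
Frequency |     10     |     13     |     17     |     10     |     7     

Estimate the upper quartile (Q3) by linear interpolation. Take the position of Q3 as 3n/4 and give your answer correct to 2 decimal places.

Cumulative frequencies: 10, 23, 40, 50, 57
n = 57; position = 3n/4 = 42.75.
This falls in the class [169, 173): L = 169, F = 40, f = 10, h = 4.
Upper quartile ≈ 169 + ((42.75 − 40) / 10) × 4 = 170.1000

170.10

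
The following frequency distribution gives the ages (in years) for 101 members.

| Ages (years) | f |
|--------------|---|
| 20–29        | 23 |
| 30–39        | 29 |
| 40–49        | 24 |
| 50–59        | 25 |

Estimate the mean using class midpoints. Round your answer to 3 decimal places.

Midpoints: 24.5, 34.5, 44.5, 54.5
Σfm = 23×24.5 + 29×34.5 + 24×44.5 + 25×54.5 = 3994.5
n = Σf = 101
Mean = 3994.5 / 101 = 39.5495

39.550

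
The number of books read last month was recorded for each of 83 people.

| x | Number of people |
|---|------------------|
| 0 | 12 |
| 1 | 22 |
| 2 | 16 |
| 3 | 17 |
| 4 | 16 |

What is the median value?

Cumulative frequencies: 12, 34, 50, 67, 83
n = 83, so the median is the value in position (n+1)/2 = 42.
Position 42 falls at value 2.

2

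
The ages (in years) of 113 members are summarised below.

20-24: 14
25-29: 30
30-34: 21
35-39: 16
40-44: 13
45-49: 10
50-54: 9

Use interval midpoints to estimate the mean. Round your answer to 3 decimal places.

Midpoints: 22, 27, 32, 37, 42, 47, 52
Σfm = 14×22 + 30×27 + 21×32 + 16×37 + 13×42 + 10×47 + 9×52 = 3866
n = Σf = 113
Mean = 3866 / 113 = 34.2124

34.212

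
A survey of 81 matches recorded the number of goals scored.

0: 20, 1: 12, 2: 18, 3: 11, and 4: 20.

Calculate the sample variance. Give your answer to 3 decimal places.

2.287

Values: 0, 1, 2, 3, 4
n = 81, Σfx = 161, mean = 1.9877
Σfx² = 503
Σf(x − x̄)² = Σfx² − (Σfx)²/n = 503 − 161²/81 = 182.9877
Sample variance = 182.9877 / 80 = 2.2873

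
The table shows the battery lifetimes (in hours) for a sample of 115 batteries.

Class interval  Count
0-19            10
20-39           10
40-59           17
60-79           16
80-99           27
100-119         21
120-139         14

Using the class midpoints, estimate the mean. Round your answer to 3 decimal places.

77.152

Midpoints: 9.5, 29.5, 49.5, 69.5, 89.5, 109.5, 129.5
Σfm = 10×9.5 + 10×29.5 + 17×49.5 + 16×69.5 + 27×89.5 + 21×109.5 + 14×129.5 = 8872.5
n = Σf = 115
Mean = 8872.5 / 115 = 77.1522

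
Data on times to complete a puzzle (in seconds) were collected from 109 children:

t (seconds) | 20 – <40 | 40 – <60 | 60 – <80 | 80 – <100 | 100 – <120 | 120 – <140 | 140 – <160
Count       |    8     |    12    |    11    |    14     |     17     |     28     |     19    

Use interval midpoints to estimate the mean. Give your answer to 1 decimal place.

Midpoints: 30, 50, 70, 90, 110, 130, 150
Σfm = 8×30 + 12×50 + 11×70 + 14×90 + 17×110 + 28×130 + 19×150 = 11230
n = Σf = 109
Mean = 11230 / 109 = 103.0275

103.0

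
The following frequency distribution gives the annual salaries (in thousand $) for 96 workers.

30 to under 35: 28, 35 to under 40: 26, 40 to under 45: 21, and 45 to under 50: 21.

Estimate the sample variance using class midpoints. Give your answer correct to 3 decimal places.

Midpoints: 32.5, 37.5, 42.5, 47.5
n = 96, Σfm = 3775, mean = 39.3229
Σfm² = 151450
Σf(m − x̄)² = Σfm² − (Σfm)²/n = 151450 − 3775²/96 = 3005.9896
Sample variance = 3005.9896 / 95 = 31.6420

31.642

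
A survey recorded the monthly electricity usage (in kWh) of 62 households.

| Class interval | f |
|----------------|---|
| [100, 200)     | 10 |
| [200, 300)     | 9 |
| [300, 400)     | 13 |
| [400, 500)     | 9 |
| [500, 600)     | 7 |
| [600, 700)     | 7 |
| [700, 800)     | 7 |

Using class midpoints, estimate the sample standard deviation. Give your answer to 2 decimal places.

Midpoints: 150, 250, 350, 450, 550, 650, 750
n = 62, Σfm = 26000, mean = 419.3548
Σfm² = 13215000
Σf(m − x̄)² = Σfm² − (Σfm)²/n = 13215000 − 26000²/62 = 2311774.1935
Sample variance = 2311774.1935 / 61 = 37897.9376
Standard deviation = √37897.9376 = 194.6739

194.67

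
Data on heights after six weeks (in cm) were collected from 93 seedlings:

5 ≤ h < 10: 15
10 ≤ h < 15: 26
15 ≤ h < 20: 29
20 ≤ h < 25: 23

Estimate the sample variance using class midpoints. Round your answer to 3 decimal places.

26.438

Midpoints: 7.5, 12.5, 17.5, 22.5
n = 93, Σfm = 1462.5, mean = 15.7258
Σfm² = 25431.25
Σf(m − x̄)² = Σfm² − (Σfm)²/n = 25431.25 − 1462.5²/93 = 2432.2581
Sample variance = 2432.2581 / 92 = 26.4376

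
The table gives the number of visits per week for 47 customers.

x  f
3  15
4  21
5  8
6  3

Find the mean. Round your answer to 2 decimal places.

3.98

Values: 3, 4, 5, 6
Σfx = 15×3 + 21×4 + 8×5 + 3×6 = 187
n = Σf = 47
Mean = 187 / 47 = 3.9787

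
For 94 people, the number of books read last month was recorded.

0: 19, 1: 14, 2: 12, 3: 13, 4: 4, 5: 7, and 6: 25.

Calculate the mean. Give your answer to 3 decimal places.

Values: 0, 1, 2, 3, 4, 5, 6
Σfx = 19×0 + 14×1 + 12×2 + 13×3 + 4×4 + 7×5 + 25×6 = 278
n = Σf = 94
Mean = 278 / 94 = 2.9574

2.957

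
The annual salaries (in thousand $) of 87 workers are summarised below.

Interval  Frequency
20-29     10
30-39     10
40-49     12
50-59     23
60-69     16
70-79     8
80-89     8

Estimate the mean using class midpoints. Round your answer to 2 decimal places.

53.81

Midpoints: 24.5, 34.5, 44.5, 54.5, 64.5, 74.5, 84.5
Σfm = 10×24.5 + 10×34.5 + 12×44.5 + 23×54.5 + 16×64.5 + 8×74.5 + 8×84.5 = 4681.5
n = Σf = 87
Mean = 4681.5 / 87 = 53.8103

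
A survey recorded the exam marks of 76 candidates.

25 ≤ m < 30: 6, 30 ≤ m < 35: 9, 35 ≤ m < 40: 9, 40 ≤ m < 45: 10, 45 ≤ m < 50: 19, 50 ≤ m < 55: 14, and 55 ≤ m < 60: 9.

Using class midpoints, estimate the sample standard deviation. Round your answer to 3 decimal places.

Midpoints: 27.5, 32.5, 37.5, 42.5, 47.5, 52.5, 57.5
n = 76, Σfm = 3375, mean = 44.4079
Σfm² = 155975
Σf(m − x̄)² = Σfm² − (Σfm)²/n = 155975 − 3375²/76 = 6098.3553
Sample variance = 6098.3553 / 75 = 81.3114
Standard deviation = √81.3114 = 9.0173

9.017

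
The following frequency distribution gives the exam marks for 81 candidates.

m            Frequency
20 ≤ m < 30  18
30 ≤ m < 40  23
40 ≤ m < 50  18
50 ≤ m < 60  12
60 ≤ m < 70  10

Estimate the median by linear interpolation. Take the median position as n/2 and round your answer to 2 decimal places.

Cumulative frequencies: 18, 41, 59, 71, 81
n = 81; position = n/2 = 40.5.
This falls in the class 30 ≤ m < 40: L = 30, F = 18, f = 23, h = 10.
Median ≈ 30 + ((40.5 − 18) / 23) × 10 = 39.7826

39.78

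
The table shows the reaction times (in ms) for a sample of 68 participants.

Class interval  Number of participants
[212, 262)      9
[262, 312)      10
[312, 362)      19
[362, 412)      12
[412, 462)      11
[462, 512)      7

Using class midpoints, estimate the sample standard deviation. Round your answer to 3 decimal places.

75.873

Midpoints: 237, 287, 337, 387, 437, 487
n = 68, Σfm = 24266, mean = 356.8529
Σfm² = 9045092
Σf(m − x̄)² = Σfm² − (Σfm)²/n = 9045092 − 24266²/68 = 385698.5294
Sample variance = 385698.5294 / 67 = 5756.6945
Standard deviation = √5756.6945 = 75.8729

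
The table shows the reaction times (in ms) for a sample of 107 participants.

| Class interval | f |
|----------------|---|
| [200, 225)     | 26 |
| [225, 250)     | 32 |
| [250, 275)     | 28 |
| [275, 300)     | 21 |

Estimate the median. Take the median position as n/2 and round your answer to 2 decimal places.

Cumulative frequencies: 26, 58, 86, 107
n = 107; position = n/2 = 53.5.
This falls in the class [225, 250): L = 225, F = 26, f = 32, h = 25.
Median ≈ 225 + ((53.5 − 26) / 32) × 25 = 246.4844

246.48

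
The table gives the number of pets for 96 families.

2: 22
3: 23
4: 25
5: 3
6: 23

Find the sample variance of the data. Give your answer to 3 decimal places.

2.133

Values: 2, 3, 4, 5, 6
n = 96, Σfx = 366, mean = 3.8125
Σfx² = 1598
Σf(x − x̄)² = Σfx² − (Σfx)²/n = 1598 − 366²/96 = 202.6250
Sample variance = 202.6250 / 95 = 2.1329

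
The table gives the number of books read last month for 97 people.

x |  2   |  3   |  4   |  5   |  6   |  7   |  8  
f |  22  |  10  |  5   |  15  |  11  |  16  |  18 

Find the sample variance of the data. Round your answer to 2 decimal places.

5.00

Values: 2, 3, 4, 5, 6, 7, 8
n = 97, Σfx = 491, mean = 5.0619
Σfx² = 2965
Σf(x − x̄)² = Σfx² − (Σfx)²/n = 2965 − 491²/97 = 479.6289
Sample variance = 479.6289 / 96 = 4.9961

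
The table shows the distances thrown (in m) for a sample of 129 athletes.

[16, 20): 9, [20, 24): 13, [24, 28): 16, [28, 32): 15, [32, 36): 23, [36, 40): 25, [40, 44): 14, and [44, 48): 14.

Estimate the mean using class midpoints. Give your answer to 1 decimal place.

Midpoints: 18, 22, 26, 30, 34, 38, 42, 46
Σfm = 9×18 + 13×22 + 16×26 + 15×30 + 23×34 + 25×38 + 14×42 + 14×46 = 4278
n = Σf = 129
Mean = 4278 / 129 = 33.1628

33.2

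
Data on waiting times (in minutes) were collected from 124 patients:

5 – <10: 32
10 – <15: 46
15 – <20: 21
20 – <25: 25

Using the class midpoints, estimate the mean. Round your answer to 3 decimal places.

Midpoints: 7.5, 12.5, 17.5, 22.5
Σfm = 32×7.5 + 46×12.5 + 21×17.5 + 25×22.5 = 1745
n = Σf = 124
Mean = 1745 / 124 = 14.0726

14.073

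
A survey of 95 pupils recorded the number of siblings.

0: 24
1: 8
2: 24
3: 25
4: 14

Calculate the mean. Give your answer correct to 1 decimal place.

Values: 0, 1, 2, 3, 4
Σfx = 24×0 + 8×1 + 24×2 + 25×3 + 14×4 = 187
n = Σf = 95
Mean = 187 / 95 = 1.9684

2.0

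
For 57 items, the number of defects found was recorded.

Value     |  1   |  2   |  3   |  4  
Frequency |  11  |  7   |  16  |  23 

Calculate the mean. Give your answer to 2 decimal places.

2.89

Values: 1, 2, 3, 4
Σfx = 11×1 + 7×2 + 16×3 + 23×4 = 165
n = Σf = 57
Mean = 165 / 57 = 2.8947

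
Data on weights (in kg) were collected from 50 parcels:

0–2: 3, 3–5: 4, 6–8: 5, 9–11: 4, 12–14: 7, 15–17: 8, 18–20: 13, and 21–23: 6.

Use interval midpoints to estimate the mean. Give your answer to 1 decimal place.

Midpoints: 1, 4, 7, 10, 13, 16, 19, 22
Σfm = 3×1 + 4×4 + 5×7 + 4×10 + 7×13 + 8×16 + 13×19 + 6×22 = 692
n = Σf = 50
Mean = 692 / 50 = 13.8400

13.8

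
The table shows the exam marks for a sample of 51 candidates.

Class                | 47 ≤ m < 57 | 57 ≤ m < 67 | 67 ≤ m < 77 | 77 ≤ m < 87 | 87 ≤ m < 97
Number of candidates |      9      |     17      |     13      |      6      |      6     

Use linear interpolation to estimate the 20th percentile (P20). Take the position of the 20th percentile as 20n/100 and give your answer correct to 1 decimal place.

Cumulative frequencies: 9, 26, 39, 45, 51
n = 51; position = 20n/100 = 10.2.
This falls in the class 57 ≤ m < 67: L = 57, F = 9, f = 17, h = 10.
20th percentile ≈ 57 + ((10.2 − 9) / 17) × 10 = 57.7059

57.7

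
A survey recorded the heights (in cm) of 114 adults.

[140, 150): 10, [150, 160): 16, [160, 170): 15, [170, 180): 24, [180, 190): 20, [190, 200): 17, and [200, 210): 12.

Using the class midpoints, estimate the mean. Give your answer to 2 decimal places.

176.14

Midpoints: 145, 155, 165, 175, 185, 195, 205
Σfm = 10×145 + 16×155 + 15×165 + 24×175 + 20×185 + 17×195 + 12×205 = 20080
n = Σf = 114
Mean = 20080 / 114 = 176.1404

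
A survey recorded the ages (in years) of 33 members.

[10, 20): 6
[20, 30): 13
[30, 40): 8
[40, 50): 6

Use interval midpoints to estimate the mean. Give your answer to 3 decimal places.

Midpoints: 15, 25, 35, 45
Σfm = 6×15 + 13×25 + 8×35 + 6×45 = 965
n = Σf = 33
Mean = 965 / 33 = 29.2424

29.242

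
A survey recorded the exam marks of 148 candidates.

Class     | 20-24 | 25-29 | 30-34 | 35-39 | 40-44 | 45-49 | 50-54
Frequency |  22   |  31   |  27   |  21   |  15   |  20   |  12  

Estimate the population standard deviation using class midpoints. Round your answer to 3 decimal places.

Midpoints: 22, 27, 32, 37, 42, 47, 52
n = 148, Σfm = 5156, mean = 34.8378
Σfm² = 192732
Σf(m − x̄)² = Σfm² − (Σfm)²/n = 192732 − 5156²/148 = 13108.1081
Population variance = 13108.1081 / 148 = 88.5683
Standard deviation = √88.5683 = 9.4111

9.411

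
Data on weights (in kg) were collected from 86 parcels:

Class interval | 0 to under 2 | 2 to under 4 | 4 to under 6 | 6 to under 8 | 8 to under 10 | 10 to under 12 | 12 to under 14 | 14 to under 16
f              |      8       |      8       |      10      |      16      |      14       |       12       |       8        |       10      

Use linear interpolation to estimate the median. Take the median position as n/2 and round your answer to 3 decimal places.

Cumulative frequencies: 8, 16, 26, 42, 56, 68, 76, 86
n = 86; position = n/2 = 43.
This falls in the class 8 to under 10: L = 8, F = 42, f = 14, h = 2.
Median ≈ 8 + ((43 − 42) / 14) × 2 = 8.1429

8.143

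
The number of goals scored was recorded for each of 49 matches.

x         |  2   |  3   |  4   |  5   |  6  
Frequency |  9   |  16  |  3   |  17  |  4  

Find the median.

3

Cumulative frequencies: 9, 25, 28, 45, 49
n = 49, so the median is the value in position (n+1)/2 = 25.
Position 25 falls at value 3.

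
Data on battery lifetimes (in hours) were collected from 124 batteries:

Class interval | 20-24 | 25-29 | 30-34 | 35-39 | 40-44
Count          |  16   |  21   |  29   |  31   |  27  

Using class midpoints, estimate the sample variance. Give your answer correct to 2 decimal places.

43.85

Midpoints: 22, 27, 32, 37, 42
n = 124, Σfm = 4128, mean = 33.2903
Σfm² = 142816
Σf(m − x̄)² = Σfm² − (Σfm)²/n = 142816 − 4128²/124 = 5393.5484
Sample variance = 5393.5484 / 123 = 43.8500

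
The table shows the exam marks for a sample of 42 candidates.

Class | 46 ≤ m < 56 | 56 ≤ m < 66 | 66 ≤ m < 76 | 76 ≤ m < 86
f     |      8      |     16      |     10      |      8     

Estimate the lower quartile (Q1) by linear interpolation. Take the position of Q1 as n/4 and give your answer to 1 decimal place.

57.6

Cumulative frequencies: 8, 24, 34, 42
n = 42; position = n/4 = 10.5.
This falls in the class 56 ≤ m < 66: L = 56, F = 8, f = 16, h = 10.
Lower quartile ≈ 56 + ((10.5 − 8) / 16) × 10 = 57.5625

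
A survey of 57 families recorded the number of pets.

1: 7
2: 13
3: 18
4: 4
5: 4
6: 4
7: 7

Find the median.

Cumulative frequencies: 7, 20, 38, 42, 46, 50, 57
n = 57, so the median is the value in position (n+1)/2 = 29.
Position 29 falls at value 3.

3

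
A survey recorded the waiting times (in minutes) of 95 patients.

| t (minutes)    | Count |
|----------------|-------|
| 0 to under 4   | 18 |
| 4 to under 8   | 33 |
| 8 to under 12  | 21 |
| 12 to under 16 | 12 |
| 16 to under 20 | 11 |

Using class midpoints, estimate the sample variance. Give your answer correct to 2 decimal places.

25.21

Midpoints: 2, 6, 10, 14, 18
n = 95, Σfm = 810, mean = 8.5263
Σfm² = 9276
Σf(m − x̄)² = Σfm² − (Σfm)²/n = 9276 − 810²/95 = 2369.6842
Sample variance = 2369.6842 / 94 = 25.2094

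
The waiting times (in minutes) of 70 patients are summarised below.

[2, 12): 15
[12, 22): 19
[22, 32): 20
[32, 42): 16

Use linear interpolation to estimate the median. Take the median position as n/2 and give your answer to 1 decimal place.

22.5

Cumulative frequencies: 15, 34, 54, 70
n = 70; position = n/2 = 35.
This falls in the class [22, 32): L = 22, F = 34, f = 20, h = 10.
Median ≈ 22 + ((35 − 34) / 20) × 10 = 22.5000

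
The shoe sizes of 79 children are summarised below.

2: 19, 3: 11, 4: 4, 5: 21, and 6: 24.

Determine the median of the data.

Cumulative frequencies: 19, 30, 34, 55, 79
n = 79, so the median is the value in position (n+1)/2 = 40.
Position 40 falls at value 5.

5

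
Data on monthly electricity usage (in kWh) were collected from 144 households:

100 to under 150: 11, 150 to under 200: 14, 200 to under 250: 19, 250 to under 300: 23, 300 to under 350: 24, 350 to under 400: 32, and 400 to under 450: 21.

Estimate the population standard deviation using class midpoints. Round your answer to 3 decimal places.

Midpoints: 125, 175, 225, 275, 325, 375, 425
n = 144, Σfm = 43150, mean = 299.6528
Σfm² = 14130000
Σf(m − x̄)² = Σfm² − (Σfm)²/n = 14130000 − 43150²/144 = 1199982.6389
Population variance = 1199982.6389 / 144 = 8333.2128
Standard deviation = √8333.2128 = 91.2864

91.286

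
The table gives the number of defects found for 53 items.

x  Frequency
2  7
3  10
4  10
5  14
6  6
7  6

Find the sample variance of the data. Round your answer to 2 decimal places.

Values: 2, 3, 4, 5, 6, 7
n = 53, Σfx = 232, mean = 4.3774
Σfx² = 1138
Σf(x − x̄)² = Σfx² − (Σfx)²/n = 1138 − 232²/53 = 122.4528
Sample variance = 122.4528 / 52 = 2.3549

2.35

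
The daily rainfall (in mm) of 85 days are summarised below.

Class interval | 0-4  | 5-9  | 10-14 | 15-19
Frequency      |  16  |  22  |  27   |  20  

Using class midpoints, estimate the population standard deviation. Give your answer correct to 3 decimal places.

5.213

Midpoints: 2, 7, 12, 17
n = 85, Σfm = 850, mean = 10.0000
Σfm² = 10810
Σf(m − x̄)² = Σfm² − (Σfm)²/n = 10810 − 850²/85 = 2310.0000
Population variance = 2310.0000 / 85 = 27.1765
Standard deviation = √27.1765 = 5.2131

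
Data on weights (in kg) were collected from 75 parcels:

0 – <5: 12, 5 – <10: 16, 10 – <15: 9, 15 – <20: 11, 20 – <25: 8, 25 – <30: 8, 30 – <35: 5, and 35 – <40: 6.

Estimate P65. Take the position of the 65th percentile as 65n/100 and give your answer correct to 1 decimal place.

Cumulative frequencies: 12, 28, 37, 48, 56, 64, 69, 75
n = 75; position = 65n/100 = 48.75.
This falls in the class 20 – <25: L = 20, F = 48, f = 8, h = 5.
65th percentile ≈ 20 + ((48.75 − 48) / 8) × 5 = 20.4688

20.5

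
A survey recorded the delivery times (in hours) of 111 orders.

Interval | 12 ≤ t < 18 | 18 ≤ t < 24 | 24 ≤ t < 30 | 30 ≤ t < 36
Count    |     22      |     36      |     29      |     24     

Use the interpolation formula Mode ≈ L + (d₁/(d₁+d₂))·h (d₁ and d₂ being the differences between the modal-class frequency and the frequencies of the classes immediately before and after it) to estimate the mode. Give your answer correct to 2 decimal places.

22.00

Modal class: 18 ≤ t < 24 (highest frequency 36).
d₁ = 36 − 22 = 14, d₂ = 36 − 29 = 7
Mode ≈ 18 + (14/(14+7)) × 6 = 18 + 4.0000 = 22.0000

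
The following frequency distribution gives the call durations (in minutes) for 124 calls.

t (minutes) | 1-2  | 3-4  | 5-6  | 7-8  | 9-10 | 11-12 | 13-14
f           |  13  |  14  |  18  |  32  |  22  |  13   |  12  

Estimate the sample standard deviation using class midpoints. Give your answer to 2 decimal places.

3.48

Midpoints: 1.5, 3.5, 5.5, 7.5, 9.5, 11.5, 13.5
n = 124, Σfm = 928, mean = 7.4839
Σfm² = 8437
Σf(m − x̄)² = Σfm² − (Σfm)²/n = 8437 − 928²/124 = 1491.9677
Sample variance = 1491.9677 / 123 = 12.1298
Standard deviation = √12.1298 = 3.4828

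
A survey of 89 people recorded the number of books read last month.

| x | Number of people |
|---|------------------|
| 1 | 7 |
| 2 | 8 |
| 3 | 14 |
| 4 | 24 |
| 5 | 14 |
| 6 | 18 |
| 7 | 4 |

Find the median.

Cumulative frequencies: 7, 15, 29, 53, 67, 85, 89
n = 89, so the median is the value in position (n+1)/2 = 45.
Position 45 falls at value 4.

4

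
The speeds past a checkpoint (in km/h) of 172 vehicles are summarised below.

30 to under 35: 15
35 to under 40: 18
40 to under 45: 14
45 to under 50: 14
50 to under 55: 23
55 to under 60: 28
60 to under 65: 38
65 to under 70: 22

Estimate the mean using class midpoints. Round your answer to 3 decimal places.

52.907

Midpoints: 32.5, 37.5, 42.5, 47.5, 52.5, 57.5, 62.5, 67.5
Σfm = 15×32.5 + 18×37.5 + 14×42.5 + 14×47.5 + 23×52.5 + 28×57.5 + 38×62.5 + 22×67.5 = 9100
n = Σf = 172
Mean = 9100 / 172 = 52.9070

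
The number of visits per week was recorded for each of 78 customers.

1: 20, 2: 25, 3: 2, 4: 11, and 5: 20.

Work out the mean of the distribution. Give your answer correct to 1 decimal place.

2.8

Values: 1, 2, 3, 4, 5
Σfx = 20×1 + 25×2 + 2×3 + 11×4 + 20×5 = 220
n = Σf = 78
Mean = 220 / 78 = 2.8205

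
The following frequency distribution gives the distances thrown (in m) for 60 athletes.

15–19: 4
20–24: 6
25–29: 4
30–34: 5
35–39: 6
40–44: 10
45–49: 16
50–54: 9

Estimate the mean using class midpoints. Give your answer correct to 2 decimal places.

Midpoints: 17, 22, 27, 32, 37, 42, 47, 52
Σfm = 4×17 + 6×22 + 4×27 + 5×32 + 6×37 + 10×42 + 16×47 + 9×52 = 2330
n = Σf = 60
Mean = 2330 / 60 = 38.8333

38.83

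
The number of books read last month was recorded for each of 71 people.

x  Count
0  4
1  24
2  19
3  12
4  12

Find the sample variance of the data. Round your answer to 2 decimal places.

Values: 0, 1, 2, 3, 4
n = 71, Σfx = 146, mean = 2.0563
Σfx² = 400
Σf(x − x̄)² = Σfx² − (Σfx)²/n = 400 − 146²/71 = 99.7746
Sample variance = 99.7746 / 70 = 1.4254

1.43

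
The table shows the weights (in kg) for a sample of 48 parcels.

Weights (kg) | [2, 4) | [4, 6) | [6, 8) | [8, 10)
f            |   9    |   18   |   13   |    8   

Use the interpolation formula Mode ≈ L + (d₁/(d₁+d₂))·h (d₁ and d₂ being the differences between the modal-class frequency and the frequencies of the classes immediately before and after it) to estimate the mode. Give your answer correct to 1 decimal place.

5.3

Modal class: [4, 6) (highest frequency 18).
d₁ = 18 − 9 = 9, d₂ = 18 − 13 = 5
Mode ≈ 4 + (9/(9+5)) × 2 = 4 + 1.2857 = 5.2857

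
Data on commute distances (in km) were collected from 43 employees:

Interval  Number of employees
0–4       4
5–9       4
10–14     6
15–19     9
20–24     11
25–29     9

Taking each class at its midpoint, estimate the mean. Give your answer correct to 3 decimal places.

17.349

Midpoints: 2, 7, 12, 17, 22, 27
Σfm = 4×2 + 4×7 + 6×12 + 9×17 + 11×22 + 9×27 = 746
n = Σf = 43
Mean = 746 / 43 = 17.3488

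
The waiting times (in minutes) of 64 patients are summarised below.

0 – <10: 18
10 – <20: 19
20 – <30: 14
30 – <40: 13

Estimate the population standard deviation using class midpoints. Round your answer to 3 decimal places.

Midpoints: 5, 15, 25, 35
n = 64, Σfm = 1180, mean = 18.4375
Σfm² = 29400
Σf(m − x̄)² = Σfm² − (Σfm)²/n = 29400 − 1180²/64 = 7643.7500
Population variance = 7643.7500 / 64 = 119.4336
Standard deviation = √119.4336 = 10.9286

10.929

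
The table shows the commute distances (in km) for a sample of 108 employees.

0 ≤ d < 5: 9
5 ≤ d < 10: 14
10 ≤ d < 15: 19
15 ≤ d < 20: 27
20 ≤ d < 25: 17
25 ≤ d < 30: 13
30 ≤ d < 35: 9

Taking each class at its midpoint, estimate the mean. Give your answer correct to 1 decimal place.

Midpoints: 2.5, 7.5, 12.5, 17.5, 22.5, 27.5, 32.5
Σfm = 9×2.5 + 14×7.5 + 19×12.5 + 27×17.5 + 17×22.5 + 13×27.5 + 9×32.5 = 1870
n = Σf = 108
Mean = 1870 / 108 = 17.3148

17.3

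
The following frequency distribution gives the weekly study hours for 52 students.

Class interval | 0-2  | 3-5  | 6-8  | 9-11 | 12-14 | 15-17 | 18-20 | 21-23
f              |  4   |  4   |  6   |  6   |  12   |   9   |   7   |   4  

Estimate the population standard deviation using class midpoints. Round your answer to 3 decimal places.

5.893

Midpoints: 1, 4, 7, 10, 13, 16, 19, 22
n = 52, Σfm = 643, mean = 12.3654
Σfm² = 9757
Σf(m − x̄)² = Σfm² − (Σfm)²/n = 9757 − 643²/52 = 1806.0577
Population variance = 1806.0577 / 52 = 34.7319
Standard deviation = √34.7319 = 5.8934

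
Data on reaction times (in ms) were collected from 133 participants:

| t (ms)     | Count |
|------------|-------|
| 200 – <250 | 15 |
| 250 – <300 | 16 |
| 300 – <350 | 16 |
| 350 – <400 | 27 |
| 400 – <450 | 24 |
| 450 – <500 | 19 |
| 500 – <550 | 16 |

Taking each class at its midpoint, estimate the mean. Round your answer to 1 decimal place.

Midpoints: 225, 275, 325, 375, 425, 475, 525
Σfm = 15×225 + 16×275 + 16×325 + 27×375 + 24×425 + 19×475 + 16×525 = 50725
n = Σf = 133
Mean = 50725 / 133 = 381.3910

381.4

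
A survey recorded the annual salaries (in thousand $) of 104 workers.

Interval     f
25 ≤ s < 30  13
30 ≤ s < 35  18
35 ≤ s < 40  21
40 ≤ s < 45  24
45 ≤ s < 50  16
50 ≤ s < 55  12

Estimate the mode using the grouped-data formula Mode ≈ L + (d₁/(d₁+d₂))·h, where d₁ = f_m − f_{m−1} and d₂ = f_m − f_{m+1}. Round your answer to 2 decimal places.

Modal class: 40 ≤ s < 45 (highest frequency 24).
d₁ = 24 − 21 = 3, d₂ = 24 − 16 = 8
Mode ≈ 40 + (3/(3+8)) × 5 = 40 + 1.3636 = 41.3636

41.36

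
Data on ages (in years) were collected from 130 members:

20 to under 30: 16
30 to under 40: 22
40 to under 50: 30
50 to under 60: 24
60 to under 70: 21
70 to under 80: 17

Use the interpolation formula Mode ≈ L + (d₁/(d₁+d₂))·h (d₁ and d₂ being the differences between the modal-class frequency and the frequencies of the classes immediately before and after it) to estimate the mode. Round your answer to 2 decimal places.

45.71

Modal class: 40 to under 50 (highest frequency 30).
d₁ = 30 − 22 = 8, d₂ = 30 − 24 = 6
Mode ≈ 40 + (8/(8+6)) × 10 = 40 + 5.7143 = 45.7143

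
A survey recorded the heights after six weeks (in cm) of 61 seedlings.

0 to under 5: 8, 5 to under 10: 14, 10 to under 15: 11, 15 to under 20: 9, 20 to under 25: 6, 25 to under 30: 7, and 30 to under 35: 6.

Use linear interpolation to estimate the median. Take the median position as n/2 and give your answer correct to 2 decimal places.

13.86

Cumulative frequencies: 8, 22, 33, 42, 48, 55, 61
n = 61; position = n/2 = 30.5.
This falls in the class 10 to under 15: L = 10, F = 22, f = 11, h = 5.
Median ≈ 10 + ((30.5 − 22) / 11) × 5 = 13.8636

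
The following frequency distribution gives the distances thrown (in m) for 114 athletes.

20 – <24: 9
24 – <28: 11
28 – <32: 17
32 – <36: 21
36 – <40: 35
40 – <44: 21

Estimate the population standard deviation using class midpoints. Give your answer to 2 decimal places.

Midpoints: 22, 26, 30, 34, 38, 42
n = 114, Σfm = 3920, mean = 34.3860
Σfm² = 138952
Σf(m − x̄)² = Σfm² − (Σfm)²/n = 138952 − 3920²/114 = 4159.0175
Population variance = 4159.0175 / 114 = 36.4826
Standard deviation = √36.4826 = 6.0401

6.04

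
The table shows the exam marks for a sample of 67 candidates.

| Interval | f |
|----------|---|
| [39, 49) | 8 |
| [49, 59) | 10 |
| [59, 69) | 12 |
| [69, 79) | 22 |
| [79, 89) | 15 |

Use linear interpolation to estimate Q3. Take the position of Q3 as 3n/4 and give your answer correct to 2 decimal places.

78.20

Cumulative frequencies: 8, 18, 30, 52, 67
n = 67; position = 3n/4 = 50.25.
This falls in the class [69, 79): L = 69, F = 30, f = 22, h = 10.
Upper quartile ≈ 69 + ((50.25 − 30) / 22) × 10 = 78.2045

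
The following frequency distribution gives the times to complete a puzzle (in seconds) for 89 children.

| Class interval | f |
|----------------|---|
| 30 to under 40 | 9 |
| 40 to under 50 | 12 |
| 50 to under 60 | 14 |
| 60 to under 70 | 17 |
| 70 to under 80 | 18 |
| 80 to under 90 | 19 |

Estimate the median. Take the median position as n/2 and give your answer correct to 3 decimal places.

Cumulative frequencies: 9, 21, 35, 52, 70, 89
n = 89; position = n/2 = 44.5.
This falls in the class 60 to under 70: L = 60, F = 35, f = 17, h = 10.
Median ≈ 60 + ((44.5 − 35) / 17) × 10 = 65.5882

65.588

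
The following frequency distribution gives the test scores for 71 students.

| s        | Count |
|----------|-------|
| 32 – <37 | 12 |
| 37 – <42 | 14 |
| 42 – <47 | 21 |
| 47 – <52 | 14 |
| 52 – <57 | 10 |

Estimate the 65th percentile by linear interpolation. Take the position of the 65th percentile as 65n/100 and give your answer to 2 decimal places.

Cumulative frequencies: 12, 26, 47, 61, 71
n = 71; position = 65n/100 = 46.15.
This falls in the class 42 – <47: L = 42, F = 26, f = 21, h = 5.
65th percentile ≈ 42 + ((46.15 − 26) / 21) × 5 = 46.7976

46.80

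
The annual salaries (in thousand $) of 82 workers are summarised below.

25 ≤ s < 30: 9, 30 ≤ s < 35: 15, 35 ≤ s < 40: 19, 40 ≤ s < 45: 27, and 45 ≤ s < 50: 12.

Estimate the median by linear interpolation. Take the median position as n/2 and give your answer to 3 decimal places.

Cumulative frequencies: 9, 24, 43, 70, 82
n = 82; position = n/2 = 41.
This falls in the class 35 ≤ s < 40: L = 35, F = 24, f = 19, h = 5.
Median ≈ 35 + ((41 − 24) / 19) × 5 = 39.4737

39.474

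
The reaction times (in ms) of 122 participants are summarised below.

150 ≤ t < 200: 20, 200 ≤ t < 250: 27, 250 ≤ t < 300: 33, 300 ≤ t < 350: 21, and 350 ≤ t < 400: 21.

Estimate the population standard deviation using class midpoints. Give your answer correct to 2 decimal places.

65.89

Midpoints: 175, 225, 275, 325, 375
n = 122, Σfm = 33350, mean = 273.3607
Σfm² = 9646250
Σf(m − x̄)² = Σfm² − (Σfm)²/n = 9646250 − 33350²/122 = 529672.1311
Population variance = 529672.1311 / 122 = 4341.5748
Standard deviation = √4341.5748 = 65.8906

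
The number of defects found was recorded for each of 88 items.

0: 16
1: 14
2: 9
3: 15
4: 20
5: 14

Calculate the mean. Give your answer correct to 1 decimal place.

2.6

Values: 0, 1, 2, 3, 4, 5
Σfx = 16×0 + 14×1 + 9×2 + 15×3 + 20×4 + 14×5 = 227
n = Σf = 88
Mean = 227 / 88 = 2.5795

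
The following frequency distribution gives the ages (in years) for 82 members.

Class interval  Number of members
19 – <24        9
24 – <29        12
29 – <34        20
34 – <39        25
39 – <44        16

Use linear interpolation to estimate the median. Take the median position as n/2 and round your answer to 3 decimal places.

34.000

Cumulative frequencies: 9, 21, 41, 66, 82
n = 82; position = n/2 = 41.
This falls in the class 29 – <34: L = 29, F = 21, f = 20, h = 5.
Median ≈ 29 + ((41 − 21) / 20) × 5 = 34.0000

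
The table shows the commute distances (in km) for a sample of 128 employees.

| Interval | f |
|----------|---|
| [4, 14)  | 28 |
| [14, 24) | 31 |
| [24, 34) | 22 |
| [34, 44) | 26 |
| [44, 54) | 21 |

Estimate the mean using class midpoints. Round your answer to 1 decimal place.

Midpoints: 9, 19, 29, 39, 49
Σfm = 28×9 + 31×19 + 22×29 + 26×39 + 21×49 = 3522
n = Σf = 128
Mean = 3522 / 128 = 27.5156

27.5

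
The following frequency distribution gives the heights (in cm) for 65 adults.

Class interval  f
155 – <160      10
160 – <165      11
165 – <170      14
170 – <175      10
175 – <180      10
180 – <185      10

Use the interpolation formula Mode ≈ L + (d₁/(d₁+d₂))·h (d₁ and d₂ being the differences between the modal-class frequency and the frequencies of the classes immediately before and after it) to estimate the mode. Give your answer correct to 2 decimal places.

167.14

Modal class: 165 – <170 (highest frequency 14).
d₁ = 14 − 11 = 3, d₂ = 14 − 10 = 4
Mode ≈ 165 + (3/(3+4)) × 5 = 165 + 2.1429 = 167.1429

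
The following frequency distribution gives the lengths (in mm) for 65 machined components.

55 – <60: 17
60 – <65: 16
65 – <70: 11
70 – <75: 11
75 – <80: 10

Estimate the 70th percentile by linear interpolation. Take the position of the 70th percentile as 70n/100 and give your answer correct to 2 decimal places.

70.68

Cumulative frequencies: 17, 33, 44, 55, 65
n = 65; position = 70n/100 = 45.5.
This falls in the class 70 – <75: L = 70, F = 44, f = 11, h = 5.
70th percentile ≈ 70 + ((45.5 − 44) / 11) × 5 = 70.6818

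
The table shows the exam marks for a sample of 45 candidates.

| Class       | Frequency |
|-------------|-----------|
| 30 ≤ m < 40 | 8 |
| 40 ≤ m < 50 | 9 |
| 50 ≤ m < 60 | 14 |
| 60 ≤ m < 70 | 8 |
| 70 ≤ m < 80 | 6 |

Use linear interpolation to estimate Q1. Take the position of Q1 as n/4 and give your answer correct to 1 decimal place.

43.6

Cumulative frequencies: 8, 17, 31, 39, 45
n = 45; position = n/4 = 11.25.
This falls in the class 40 ≤ m < 50: L = 40, F = 8, f = 9, h = 10.
Lower quartile ≈ 40 + ((11.25 − 8) / 9) × 10 = 43.6111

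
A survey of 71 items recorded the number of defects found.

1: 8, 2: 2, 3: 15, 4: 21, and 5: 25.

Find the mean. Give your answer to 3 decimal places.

3.746

Values: 1, 2, 3, 4, 5
Σfx = 8×1 + 2×2 + 15×3 + 21×4 + 25×5 = 266
n = Σf = 71
Mean = 266 / 71 = 3.7465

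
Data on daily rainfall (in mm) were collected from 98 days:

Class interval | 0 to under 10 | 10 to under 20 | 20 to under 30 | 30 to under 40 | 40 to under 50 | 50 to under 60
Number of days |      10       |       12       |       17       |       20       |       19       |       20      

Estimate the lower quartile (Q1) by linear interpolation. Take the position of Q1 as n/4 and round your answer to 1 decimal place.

Cumulative frequencies: 10, 22, 39, 59, 78, 98
n = 98; position = n/4 = 24.5.
This falls in the class 20 to under 30: L = 20, F = 22, f = 17, h = 10.
Lower quartile ≈ 20 + ((24.5 − 22) / 17) × 10 = 21.4706

21.5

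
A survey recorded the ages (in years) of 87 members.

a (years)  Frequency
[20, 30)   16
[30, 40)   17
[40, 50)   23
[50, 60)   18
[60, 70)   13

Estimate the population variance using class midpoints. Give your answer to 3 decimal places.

173.233

Midpoints: 25, 35, 45, 55, 65
n = 87, Σfm = 3865, mean = 44.4253
Σfm² = 186775
Σf(m − x̄)² = Σfm² − (Σfm)²/n = 186775 − 3865²/87 = 15071.2644
Population variance = 15071.2644 / 87 = 173.2329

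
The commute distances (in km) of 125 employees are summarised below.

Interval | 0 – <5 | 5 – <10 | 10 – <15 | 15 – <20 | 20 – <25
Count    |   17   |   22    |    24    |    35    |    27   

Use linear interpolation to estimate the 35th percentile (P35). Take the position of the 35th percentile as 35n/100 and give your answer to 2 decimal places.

10.99

Cumulative frequencies: 17, 39, 63, 98, 125
n = 125; position = 35n/100 = 43.75.
This falls in the class 10 – <15: L = 10, F = 39, f = 24, h = 5.
35th percentile ≈ 10 + ((43.75 − 39) / 24) × 5 = 10.9896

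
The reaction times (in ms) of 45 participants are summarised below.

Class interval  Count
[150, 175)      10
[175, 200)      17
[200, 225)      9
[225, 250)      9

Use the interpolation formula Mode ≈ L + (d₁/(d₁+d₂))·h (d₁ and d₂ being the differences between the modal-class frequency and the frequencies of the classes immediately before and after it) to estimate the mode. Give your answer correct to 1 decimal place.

Modal class: [175, 200) (highest frequency 17).
d₁ = 17 − 10 = 7, d₂ = 17 − 9 = 8
Mode ≈ 175 + (7/(7+8)) × 25 = 175 + 11.6667 = 186.6667

186.7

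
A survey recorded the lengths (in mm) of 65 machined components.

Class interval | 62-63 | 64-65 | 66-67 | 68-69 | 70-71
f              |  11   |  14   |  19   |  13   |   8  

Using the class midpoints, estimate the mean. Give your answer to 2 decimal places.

Midpoints: 62.5, 64.5, 66.5, 68.5, 70.5
Σfm = 11×62.5 + 14×64.5 + 19×66.5 + 13×68.5 + 8×70.5 = 4308.5
n = Σf = 65
Mean = 4308.5 / 65 = 66.2846

66.28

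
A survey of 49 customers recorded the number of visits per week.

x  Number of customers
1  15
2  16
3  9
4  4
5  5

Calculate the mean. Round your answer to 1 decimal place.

Values: 1, 2, 3, 4, 5
Σfx = 15×1 + 16×2 + 9×3 + 4×4 + 5×5 = 115
n = Σf = 49
Mean = 115 / 49 = 2.3469

2.3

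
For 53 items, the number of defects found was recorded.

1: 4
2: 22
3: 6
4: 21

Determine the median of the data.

Cumulative frequencies: 4, 26, 32, 53
n = 53, so the median is the value in position (n+1)/2 = 27.
Position 27 falls at value 3.

3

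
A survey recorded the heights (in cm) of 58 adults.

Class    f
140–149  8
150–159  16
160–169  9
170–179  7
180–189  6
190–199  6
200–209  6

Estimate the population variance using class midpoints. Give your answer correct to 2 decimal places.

Midpoints: 144.5, 154.5, 164.5, 174.5, 184.5, 194.5, 204.5
n = 58, Σfm = 9831, mean = 169.5000
Σfm² = 1687804.5
Σf(m − x̄)² = Σfm² − (Σfm)²/n = 1687804.5 − 9831²/58 = 21450.0000
Population variance = 21450.0000 / 58 = 369.8276

369.83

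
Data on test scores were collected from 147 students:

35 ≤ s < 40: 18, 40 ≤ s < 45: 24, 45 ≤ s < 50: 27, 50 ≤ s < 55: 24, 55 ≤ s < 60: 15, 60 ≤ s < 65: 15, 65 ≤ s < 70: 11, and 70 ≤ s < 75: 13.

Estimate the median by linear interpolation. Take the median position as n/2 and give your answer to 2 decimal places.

Cumulative frequencies: 18, 42, 69, 93, 108, 123, 134, 147
n = 147; position = n/2 = 73.5.
This falls in the class 50 ≤ s < 55: L = 50, F = 69, f = 24, h = 5.
Median ≈ 50 + ((73.5 − 69) / 24) × 5 = 50.9375

50.94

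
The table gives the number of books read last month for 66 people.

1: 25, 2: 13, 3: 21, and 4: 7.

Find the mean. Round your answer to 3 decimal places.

Values: 1, 2, 3, 4
Σfx = 25×1 + 13×2 + 21×3 + 7×4 = 142
n = Σf = 66
Mean = 142 / 66 = 2.1515

2.152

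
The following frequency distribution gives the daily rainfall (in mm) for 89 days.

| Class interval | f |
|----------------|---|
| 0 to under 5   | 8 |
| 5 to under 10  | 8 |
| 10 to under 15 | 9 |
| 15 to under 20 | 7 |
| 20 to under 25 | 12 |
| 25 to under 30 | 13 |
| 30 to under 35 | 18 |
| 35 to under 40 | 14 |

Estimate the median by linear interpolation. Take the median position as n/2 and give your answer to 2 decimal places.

25.19

Cumulative frequencies: 8, 16, 25, 32, 44, 57, 75, 89
n = 89; position = n/2 = 44.5.
This falls in the class 25 to under 30: L = 25, F = 44, f = 13, h = 5.
Median ≈ 25 + ((44.5 − 44) / 13) × 5 = 25.1923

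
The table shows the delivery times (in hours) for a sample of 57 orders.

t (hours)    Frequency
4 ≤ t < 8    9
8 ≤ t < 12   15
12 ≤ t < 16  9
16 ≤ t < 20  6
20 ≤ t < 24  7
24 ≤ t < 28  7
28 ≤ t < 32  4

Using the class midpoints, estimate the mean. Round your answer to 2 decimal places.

Midpoints: 6, 10, 14, 18, 22, 26, 30
Σfm = 9×6 + 15×10 + 9×14 + 6×18 + 7×22 + 7×26 + 4×30 = 894
n = Σf = 57
Mean = 894 / 57 = 15.6842

15.68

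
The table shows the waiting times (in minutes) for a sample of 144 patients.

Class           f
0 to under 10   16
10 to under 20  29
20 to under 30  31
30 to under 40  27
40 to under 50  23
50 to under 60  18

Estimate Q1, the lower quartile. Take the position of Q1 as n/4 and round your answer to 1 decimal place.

Cumulative frequencies: 16, 45, 76, 103, 126, 144
n = 144; position = n/4 = 36.
This falls in the class 10 to under 20: L = 10, F = 16, f = 29, h = 10.
Lower quartile ≈ 10 + ((36 − 16) / 29) × 10 = 16.8966

16.9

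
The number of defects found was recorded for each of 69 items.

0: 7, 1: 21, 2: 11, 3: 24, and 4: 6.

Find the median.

Cumulative frequencies: 7, 28, 39, 63, 69
n = 69, so the median is the value in position (n+1)/2 = 35.
Position 35 falls at value 2.

2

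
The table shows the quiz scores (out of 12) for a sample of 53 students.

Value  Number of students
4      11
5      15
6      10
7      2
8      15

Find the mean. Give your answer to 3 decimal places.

Values: 4, 5, 6, 7, 8
Σfx = 11×4 + 15×5 + 10×6 + 2×7 + 15×8 = 313
n = Σf = 53
Mean = 313 / 53 = 5.9057

5.906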